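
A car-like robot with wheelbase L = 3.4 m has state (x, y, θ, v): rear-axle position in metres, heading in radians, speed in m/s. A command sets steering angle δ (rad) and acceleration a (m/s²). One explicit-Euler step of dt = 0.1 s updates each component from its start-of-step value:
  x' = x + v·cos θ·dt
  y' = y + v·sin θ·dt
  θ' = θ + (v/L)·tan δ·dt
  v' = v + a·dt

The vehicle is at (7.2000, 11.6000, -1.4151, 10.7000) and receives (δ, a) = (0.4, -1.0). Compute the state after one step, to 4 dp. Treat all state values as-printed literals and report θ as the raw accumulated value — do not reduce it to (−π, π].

x' = 7.2000 + 10.7000·cos(-1.4151)·0.1 = 7.3659
y' = 11.6000 + 10.7000·sin(-1.4151)·0.1 = 10.5429
θ' = -1.4151 + (10.7000/3.4)·tan(0.4)·0.1 = -1.2820
v' = 10.7000 − 1.0000·0.1 = 10.6000

(7.3659, 10.5429, -1.2820, 10.6000)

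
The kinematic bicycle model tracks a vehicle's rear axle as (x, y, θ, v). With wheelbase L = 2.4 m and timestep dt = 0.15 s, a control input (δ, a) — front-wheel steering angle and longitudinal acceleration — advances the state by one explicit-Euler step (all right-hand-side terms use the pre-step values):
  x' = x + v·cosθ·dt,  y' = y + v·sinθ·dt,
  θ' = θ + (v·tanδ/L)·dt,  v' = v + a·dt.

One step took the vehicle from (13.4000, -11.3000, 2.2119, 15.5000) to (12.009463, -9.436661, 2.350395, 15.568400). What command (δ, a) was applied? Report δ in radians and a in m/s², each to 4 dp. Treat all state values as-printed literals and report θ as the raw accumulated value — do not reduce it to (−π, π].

δ = 0.1420, a = 0.4560

a = (v'−v)/dt = (0.068400)/0.15 = 0.4560
Δθ = θ'−θ = 0.138495;  (v·dt/L) = 15.5000·0.15/2.4 = 0.968750
tan δ = Δθ·L/(v·dt) = 0.142963  →  δ = 0.1420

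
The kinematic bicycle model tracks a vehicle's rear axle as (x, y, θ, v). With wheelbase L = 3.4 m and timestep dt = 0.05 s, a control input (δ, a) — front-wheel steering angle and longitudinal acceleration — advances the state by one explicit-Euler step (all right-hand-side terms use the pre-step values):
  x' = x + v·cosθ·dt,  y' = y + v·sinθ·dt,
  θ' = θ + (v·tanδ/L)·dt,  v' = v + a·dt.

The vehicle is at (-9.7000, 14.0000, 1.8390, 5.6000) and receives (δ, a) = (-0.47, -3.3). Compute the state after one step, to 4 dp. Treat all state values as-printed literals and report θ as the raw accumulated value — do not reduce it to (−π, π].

(-9.7742, 14.2700, 1.7972, 5.4350)

x' = -9.7000 + 5.6000·cos(1.8390)·0.05 = -9.7742
y' = 14.0000 + 5.6000·sin(1.8390)·0.05 = 14.2700
θ' = 1.8390 + (5.6000/3.4)·tan(-0.47)·0.05 = 1.7972
v' = 5.6000 − 3.3000·0.05 = 5.4350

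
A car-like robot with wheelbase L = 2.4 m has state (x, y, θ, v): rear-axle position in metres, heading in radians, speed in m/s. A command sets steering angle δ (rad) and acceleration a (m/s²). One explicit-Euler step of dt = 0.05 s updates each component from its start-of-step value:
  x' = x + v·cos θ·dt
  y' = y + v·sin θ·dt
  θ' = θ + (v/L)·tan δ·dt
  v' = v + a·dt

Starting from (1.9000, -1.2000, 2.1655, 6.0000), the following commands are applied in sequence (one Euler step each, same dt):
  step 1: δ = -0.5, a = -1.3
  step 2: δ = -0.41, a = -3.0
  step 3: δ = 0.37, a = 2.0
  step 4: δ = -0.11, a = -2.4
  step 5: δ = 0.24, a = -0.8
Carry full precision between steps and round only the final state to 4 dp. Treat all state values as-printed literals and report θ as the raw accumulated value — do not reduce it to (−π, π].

after step 1 (δ=-0.5, a=-1.3): (1.731921, -0.951506, 2.097212, 5.935000)
after step 2 (δ=-0.41, a=-3.0): (1.582823, -0.694932, 2.043472, 5.785000)
after step 3 (δ=0.37, a=2.0): (1.451136, -0.437397, 2.090217, 5.885000)
after step 4 (δ=-0.11, a=-2.4): (1.305077, -0.181956, 2.076676, 5.765000)
after step 5 (δ=0.24, a=-0.8): (1.165397, 0.070190, 2.106068, 5.725000)

(1.1654, 0.0702, 2.1061, 5.7250)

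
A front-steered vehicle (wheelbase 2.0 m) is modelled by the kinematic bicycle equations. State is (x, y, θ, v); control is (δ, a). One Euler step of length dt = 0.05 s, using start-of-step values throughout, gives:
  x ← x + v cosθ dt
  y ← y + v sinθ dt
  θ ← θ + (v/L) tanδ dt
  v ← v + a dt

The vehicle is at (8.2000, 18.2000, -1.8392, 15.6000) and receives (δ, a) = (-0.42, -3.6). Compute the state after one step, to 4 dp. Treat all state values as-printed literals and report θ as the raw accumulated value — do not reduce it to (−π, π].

x' = 8.2000 + 15.6000·cos(-1.8392)·0.05 = 7.9931
y' = 18.2000 + 15.6000·sin(-1.8392)·0.05 = 17.4479
θ' = -1.8392 + (15.6000/2.0)·tan(-0.42)·0.05 = -2.0134
v' = 15.6000 − 3.6000·0.05 = 15.4200

(7.9931, 17.4479, -2.0134, 15.4200)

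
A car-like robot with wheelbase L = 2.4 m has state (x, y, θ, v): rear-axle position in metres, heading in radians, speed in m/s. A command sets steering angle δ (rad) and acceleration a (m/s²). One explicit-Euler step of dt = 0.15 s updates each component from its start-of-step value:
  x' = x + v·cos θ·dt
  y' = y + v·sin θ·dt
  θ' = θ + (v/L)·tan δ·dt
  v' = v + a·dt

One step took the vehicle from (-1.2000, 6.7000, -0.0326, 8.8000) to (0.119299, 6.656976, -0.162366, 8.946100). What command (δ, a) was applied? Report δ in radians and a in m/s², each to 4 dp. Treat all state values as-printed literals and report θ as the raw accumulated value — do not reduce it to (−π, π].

δ = -0.2317, a = 0.9740

a = (v'−v)/dt = (0.146100)/0.15 = 0.9740
Δθ = θ'−θ = -0.129766;  (v·dt/L) = 8.8000·0.15/2.4 = 0.550000
tan δ = Δθ·L/(v·dt) = -0.235938  →  δ = -0.2317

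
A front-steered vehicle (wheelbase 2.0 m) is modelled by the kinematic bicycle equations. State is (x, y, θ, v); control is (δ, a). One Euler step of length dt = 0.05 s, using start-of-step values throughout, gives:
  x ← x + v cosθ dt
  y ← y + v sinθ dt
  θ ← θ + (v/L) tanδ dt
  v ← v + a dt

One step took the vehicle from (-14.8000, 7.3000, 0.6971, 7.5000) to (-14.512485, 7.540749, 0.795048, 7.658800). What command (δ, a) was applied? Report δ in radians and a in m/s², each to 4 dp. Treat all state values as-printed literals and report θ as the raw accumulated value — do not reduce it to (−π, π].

a = (v'−v)/dt = (0.158800)/0.05 = 3.1760
Δθ = θ'−θ = 0.097948;  (v·dt/L) = 7.5000·0.05/2.0 = 0.187500
tan δ = Δθ·L/(v·dt) = 0.522389  →  δ = 0.4814

δ = 0.4814, a = 3.1760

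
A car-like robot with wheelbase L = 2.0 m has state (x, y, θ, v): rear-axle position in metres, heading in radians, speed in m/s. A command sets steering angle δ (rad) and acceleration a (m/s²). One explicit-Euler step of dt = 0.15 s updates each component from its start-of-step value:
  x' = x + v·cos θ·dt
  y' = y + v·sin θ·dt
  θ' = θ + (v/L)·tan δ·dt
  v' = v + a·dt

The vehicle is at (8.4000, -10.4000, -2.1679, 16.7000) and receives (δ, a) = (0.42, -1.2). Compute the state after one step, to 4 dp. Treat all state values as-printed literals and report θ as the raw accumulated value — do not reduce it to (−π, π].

(6.9916, -12.4716, -1.6086, 16.5200)

x' = 8.4000 + 16.7000·cos(-2.1679)·0.15 = 6.9916
y' = -10.4000 + 16.7000·sin(-2.1679)·0.15 = -12.4716
θ' = -2.1679 + (16.7000/2.0)·tan(0.42)·0.15 = -1.6086
v' = 16.7000 − 1.2000·0.15 = 16.5200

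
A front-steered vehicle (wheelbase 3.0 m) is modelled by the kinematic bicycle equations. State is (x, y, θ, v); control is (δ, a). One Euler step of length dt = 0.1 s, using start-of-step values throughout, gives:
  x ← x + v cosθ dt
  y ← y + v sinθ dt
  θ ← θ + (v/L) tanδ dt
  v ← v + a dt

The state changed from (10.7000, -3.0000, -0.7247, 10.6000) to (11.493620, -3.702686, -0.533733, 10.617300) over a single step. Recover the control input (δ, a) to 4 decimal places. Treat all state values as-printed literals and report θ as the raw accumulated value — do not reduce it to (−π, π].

a = (v'−v)/dt = (0.017300)/0.1 = 0.1730
Δθ = θ'−θ = 0.190967;  (v·dt/L) = 10.6000·0.1/3.0 = 0.353333
tan δ = Δθ·L/(v·dt) = 0.540473  →  δ = 0.4955

δ = 0.4955, a = 0.1730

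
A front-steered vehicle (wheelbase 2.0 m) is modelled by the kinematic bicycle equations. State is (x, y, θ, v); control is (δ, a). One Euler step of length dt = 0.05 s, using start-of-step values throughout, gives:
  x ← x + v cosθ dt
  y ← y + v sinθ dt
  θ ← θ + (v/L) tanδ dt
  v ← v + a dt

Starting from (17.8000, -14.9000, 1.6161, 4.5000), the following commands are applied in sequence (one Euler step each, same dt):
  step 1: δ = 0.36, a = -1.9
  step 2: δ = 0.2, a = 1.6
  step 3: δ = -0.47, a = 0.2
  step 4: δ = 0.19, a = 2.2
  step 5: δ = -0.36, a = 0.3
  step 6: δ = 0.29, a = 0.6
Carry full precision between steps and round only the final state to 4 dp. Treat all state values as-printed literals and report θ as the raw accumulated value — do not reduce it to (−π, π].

after step 1 (δ=0.36, a=-1.9): (17.789810, -14.675231, 1.658445, 4.405000)
after step 2 (δ=0.2, a=1.6): (17.770530, -14.455826, 1.680769, 4.485000)
after step 3 (δ=-0.47, a=0.2): (17.745919, -14.232931, 1.623813, 4.495000)
after step 4 (δ=0.19, a=2.2): (17.734009, -14.008497, 1.645425, 4.605000)
after step 5 (δ=-0.36, a=0.3): (17.716841, -13.778888, 1.602092, 4.620000)
after step 6 (δ=0.29, a=0.6): (17.709613, -13.548001, 1.636558, 4.650000)

(17.7096, -13.5480, 1.6366, 4.6500)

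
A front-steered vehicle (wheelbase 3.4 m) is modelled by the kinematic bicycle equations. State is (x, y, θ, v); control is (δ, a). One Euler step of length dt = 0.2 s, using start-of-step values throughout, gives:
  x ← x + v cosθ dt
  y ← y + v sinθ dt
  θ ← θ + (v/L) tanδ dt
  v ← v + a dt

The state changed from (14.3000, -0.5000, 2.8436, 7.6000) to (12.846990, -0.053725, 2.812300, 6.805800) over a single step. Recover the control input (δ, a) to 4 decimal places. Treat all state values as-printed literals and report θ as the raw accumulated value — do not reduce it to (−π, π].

a = (v'−v)/dt = (-0.794200)/0.2 = -3.9710
Δθ = θ'−θ = -0.031300;  (v·dt/L) = 7.6000·0.2/3.4 = 0.447059
tan δ = Δθ·L/(v·dt) = -0.070013  →  δ = -0.0699

δ = -0.0699, a = -3.9710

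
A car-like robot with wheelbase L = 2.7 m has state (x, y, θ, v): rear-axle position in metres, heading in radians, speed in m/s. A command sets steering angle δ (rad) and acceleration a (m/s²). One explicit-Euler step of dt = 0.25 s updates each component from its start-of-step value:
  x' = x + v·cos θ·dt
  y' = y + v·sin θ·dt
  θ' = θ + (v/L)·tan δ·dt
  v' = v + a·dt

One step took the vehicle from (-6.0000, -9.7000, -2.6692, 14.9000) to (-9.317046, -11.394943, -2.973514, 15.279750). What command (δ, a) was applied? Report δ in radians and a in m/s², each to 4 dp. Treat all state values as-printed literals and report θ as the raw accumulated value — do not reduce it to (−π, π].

a = (v'−v)/dt = (0.379750)/0.25 = 1.5190
Δθ = θ'−θ = -0.304314;  (v·dt/L) = 14.9000·0.25/2.7 = 1.379630
tan δ = Δθ·L/(v·dt) = -0.220577  →  δ = -0.2171

δ = -0.2171, a = 1.5190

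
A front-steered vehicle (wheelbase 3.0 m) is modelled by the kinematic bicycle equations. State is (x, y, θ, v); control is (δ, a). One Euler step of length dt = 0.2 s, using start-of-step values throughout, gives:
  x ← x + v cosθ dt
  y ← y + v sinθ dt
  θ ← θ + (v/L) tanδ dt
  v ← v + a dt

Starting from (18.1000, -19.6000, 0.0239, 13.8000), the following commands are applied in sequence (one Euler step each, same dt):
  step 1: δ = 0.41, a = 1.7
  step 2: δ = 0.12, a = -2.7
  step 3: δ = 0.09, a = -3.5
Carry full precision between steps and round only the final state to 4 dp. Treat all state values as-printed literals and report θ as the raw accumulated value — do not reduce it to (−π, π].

after step 1 (δ=0.41, a=1.7): (20.859212, -19.534042, 0.423761, 14.140000)
after step 2 (δ=0.12, a=-2.7): (23.437072, -18.371193, 0.537427, 13.600000)
after step 3 (δ=0.09, a=-3.5): (25.773631, -16.978751, 0.619248, 12.900000)

(25.7736, -16.9788, 0.6192, 12.9000)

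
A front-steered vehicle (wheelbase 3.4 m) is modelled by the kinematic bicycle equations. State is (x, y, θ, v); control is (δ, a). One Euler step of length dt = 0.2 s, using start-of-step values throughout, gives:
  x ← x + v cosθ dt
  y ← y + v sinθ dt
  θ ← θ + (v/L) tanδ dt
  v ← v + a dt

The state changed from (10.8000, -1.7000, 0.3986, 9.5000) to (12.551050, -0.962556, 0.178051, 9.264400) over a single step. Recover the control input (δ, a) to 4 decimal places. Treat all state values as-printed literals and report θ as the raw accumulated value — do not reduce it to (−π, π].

δ = -0.3759, a = -1.1780

a = (v'−v)/dt = (-0.235600)/0.2 = -1.1780
Δθ = θ'−θ = -0.220549;  (v·dt/L) = 9.5000·0.2/3.4 = 0.558824
tan δ = Δθ·L/(v·dt) = -0.394667  →  δ = -0.3759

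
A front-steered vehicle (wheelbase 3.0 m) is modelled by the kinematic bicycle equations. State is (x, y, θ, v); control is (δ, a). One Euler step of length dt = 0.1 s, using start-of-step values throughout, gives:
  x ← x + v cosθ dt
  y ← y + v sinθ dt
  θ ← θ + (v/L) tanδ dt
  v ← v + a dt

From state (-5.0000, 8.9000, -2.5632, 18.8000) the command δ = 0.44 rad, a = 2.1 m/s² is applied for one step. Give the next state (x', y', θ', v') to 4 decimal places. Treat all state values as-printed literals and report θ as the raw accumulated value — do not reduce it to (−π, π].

(-6.5742, 7.8722, -2.2682, 19.0100)

x' = -5.0000 + 18.8000·cos(-2.5632)·0.1 = -6.5742
y' = 8.9000 + 18.8000·sin(-2.5632)·0.1 = 7.8722
θ' = -2.5632 + (18.8000/3.0)·tan(0.44)·0.1 = -2.2682
v' = 18.8000 + 2.1000·0.1 = 19.0100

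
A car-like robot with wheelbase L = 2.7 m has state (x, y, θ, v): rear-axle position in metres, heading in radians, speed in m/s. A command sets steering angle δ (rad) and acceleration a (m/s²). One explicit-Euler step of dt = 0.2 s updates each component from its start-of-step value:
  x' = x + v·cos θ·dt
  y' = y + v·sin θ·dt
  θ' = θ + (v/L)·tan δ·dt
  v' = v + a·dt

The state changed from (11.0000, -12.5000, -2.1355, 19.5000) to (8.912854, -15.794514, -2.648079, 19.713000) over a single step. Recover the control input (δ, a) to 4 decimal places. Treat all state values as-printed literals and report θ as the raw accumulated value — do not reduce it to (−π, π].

a = (v'−v)/dt = (0.213000)/0.2 = 1.0650
Δθ = θ'−θ = -0.512579;  (v·dt/L) = 19.5000·0.2/2.7 = 1.444444
tan δ = Δθ·L/(v·dt) = -0.354862  →  δ = -0.3410

δ = -0.3410, a = 1.0650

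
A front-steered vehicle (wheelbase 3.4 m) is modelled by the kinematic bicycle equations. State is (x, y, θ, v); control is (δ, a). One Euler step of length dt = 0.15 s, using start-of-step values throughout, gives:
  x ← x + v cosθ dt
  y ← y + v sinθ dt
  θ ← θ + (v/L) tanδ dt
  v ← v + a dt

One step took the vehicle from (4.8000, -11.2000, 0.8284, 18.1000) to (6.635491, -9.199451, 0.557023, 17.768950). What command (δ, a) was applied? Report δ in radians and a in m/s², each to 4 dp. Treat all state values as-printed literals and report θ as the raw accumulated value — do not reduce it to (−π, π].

a = (v'−v)/dt = (-0.331050)/0.15 = -2.2070
Δθ = θ'−θ = -0.271377;  (v·dt/L) = 18.1000·0.15/3.4 = 0.798529
tan δ = Δθ·L/(v·dt) = -0.339846  →  δ = -0.3276

δ = -0.3276, a = -2.2070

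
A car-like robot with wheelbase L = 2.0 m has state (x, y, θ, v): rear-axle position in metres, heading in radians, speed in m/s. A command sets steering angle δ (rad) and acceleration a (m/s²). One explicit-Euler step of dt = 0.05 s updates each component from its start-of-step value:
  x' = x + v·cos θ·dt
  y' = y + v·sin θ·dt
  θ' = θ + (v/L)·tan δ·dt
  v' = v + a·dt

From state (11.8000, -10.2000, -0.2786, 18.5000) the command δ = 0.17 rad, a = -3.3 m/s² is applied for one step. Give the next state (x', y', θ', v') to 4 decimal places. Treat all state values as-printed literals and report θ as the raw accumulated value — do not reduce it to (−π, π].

(12.6893, -10.4544, -0.1992, 18.3350)

x' = 11.8000 + 18.5000·cos(-0.2786)·0.05 = 12.6893
y' = -10.2000 + 18.5000·sin(-0.2786)·0.05 = -10.4544
θ' = -0.2786 + (18.5000/2.0)·tan(0.17)·0.05 = -0.1992
v' = 18.5000 − 3.3000·0.05 = 18.3350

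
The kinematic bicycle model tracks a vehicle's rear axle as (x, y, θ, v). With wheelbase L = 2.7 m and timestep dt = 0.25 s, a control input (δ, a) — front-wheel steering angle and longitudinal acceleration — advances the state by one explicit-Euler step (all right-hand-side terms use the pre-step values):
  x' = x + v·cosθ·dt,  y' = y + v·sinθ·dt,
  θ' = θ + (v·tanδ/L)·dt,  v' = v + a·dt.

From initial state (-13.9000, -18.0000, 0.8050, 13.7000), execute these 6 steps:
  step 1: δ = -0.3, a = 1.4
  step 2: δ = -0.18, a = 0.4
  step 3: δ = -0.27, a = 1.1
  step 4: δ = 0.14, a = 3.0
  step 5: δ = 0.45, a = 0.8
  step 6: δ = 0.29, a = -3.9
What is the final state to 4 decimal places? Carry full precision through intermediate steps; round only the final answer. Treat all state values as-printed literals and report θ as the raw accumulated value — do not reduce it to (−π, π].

(5.5001, -11.7500, 1.1051, 14.4000)

after step 1 (δ=-0.3, a=1.4): (-11.526094, -15.531155, 0.412601, 14.050000)
after step 2 (δ=-0.18, a=0.4): (-8.308360, -14.122665, 0.175872, 14.150000)
after step 3 (δ=-0.27, a=1.1): (-4.825429, -13.503719, -0.186732, 14.425000)
after step 4 (δ=0.14, a=3.0): (-1.281869, -14.173215, 0.001490, 15.175000)
after step 5 (δ=0.45, a=0.8): (2.511877, -14.167562, 0.680227, 15.375000)
after step 6 (δ=0.29, a=-3.9): (5.500123, -11.749960, 1.105051, 14.400000)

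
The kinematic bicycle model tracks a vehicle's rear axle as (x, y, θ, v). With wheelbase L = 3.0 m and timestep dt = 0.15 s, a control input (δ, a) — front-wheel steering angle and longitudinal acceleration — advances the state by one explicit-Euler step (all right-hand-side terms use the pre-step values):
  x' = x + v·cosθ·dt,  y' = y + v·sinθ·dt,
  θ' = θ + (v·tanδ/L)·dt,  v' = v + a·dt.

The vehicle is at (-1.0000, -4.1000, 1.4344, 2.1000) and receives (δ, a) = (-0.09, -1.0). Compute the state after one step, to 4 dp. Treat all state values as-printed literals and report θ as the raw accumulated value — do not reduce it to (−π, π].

x' = -1.0000 + 2.1000·cos(1.4344)·0.15 = -0.9572
y' = -4.1000 + 2.1000·sin(1.4344)·0.15 = -3.7879
θ' = 1.4344 + (2.1000/3.0)·tan(-0.09)·0.15 = 1.4249
v' = 2.1000 − 1.0000·0.15 = 1.9500

(-0.9572, -3.7879, 1.4249, 1.9500)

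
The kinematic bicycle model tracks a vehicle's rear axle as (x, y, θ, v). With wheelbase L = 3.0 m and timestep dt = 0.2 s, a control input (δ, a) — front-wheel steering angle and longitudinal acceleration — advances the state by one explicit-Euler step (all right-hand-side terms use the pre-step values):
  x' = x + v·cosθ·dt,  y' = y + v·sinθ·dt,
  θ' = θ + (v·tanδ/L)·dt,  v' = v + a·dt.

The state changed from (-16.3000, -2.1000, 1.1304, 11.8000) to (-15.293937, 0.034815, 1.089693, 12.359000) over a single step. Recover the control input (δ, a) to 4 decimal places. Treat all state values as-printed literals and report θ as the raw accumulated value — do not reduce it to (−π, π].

δ = -0.0517, a = 2.7950

a = (v'−v)/dt = (0.559000)/0.2 = 2.7950
Δθ = θ'−θ = -0.040707;  (v·dt/L) = 11.8000·0.2/3.0 = 0.786667
tan δ = Δθ·L/(v·dt) = -0.051746  →  δ = -0.0517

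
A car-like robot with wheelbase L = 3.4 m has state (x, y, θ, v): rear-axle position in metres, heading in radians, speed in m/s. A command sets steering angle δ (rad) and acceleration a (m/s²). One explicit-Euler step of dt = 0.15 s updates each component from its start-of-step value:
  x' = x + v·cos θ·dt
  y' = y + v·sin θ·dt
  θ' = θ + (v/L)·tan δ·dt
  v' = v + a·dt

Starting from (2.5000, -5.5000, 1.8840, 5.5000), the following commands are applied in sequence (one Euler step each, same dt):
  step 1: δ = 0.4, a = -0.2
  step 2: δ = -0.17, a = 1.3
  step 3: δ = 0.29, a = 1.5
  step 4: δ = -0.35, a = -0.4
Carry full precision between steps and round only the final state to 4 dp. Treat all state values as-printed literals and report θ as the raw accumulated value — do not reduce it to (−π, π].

(1.2202, -2.3777, 1.9249, 5.8300)

after step 1 (δ=0.4, a=-0.2): (2.245811, -4.715135, 1.986590, 5.470000)
after step 2 (δ=-0.17, a=1.3): (1.914398, -3.964545, 1.945165, 5.665000)
after step 3 (δ=0.29, a=1.5): (1.603657, -3.173650, 2.019746, 5.890000)
after step 4 (δ=-0.35, a=-0.4): (1.220201, -2.377701, 1.924892, 5.830000)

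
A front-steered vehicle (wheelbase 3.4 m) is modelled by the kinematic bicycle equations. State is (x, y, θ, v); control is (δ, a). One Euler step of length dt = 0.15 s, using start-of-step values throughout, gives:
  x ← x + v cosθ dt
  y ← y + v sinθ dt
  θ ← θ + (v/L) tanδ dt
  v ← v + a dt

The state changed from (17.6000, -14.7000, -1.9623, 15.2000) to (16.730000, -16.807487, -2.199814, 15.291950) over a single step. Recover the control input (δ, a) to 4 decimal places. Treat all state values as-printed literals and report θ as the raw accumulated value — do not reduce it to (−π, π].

δ = -0.3404, a = 0.6130

a = (v'−v)/dt = (0.091950)/0.15 = 0.6130
Δθ = θ'−θ = -0.237514;  (v·dt/L) = 15.2000·0.15/3.4 = 0.670588
tan δ = Δθ·L/(v·dt) = -0.354188  →  δ = -0.3404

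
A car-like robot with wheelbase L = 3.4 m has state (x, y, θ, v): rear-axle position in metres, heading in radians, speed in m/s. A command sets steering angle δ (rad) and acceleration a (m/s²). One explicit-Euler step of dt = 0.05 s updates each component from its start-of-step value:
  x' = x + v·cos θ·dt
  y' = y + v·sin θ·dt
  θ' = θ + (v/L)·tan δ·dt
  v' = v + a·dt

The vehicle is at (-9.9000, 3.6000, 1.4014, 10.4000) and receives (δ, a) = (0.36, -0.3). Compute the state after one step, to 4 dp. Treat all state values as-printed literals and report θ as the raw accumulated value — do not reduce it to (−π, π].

(-9.8123, 4.1126, 1.4590, 10.3850)

x' = -9.9000 + 10.4000·cos(1.4014)·0.05 = -9.8123
y' = 3.6000 + 10.4000·sin(1.4014)·0.05 = 4.1126
θ' = 1.4014 + (10.4000/3.4)·tan(0.36)·0.05 = 1.4590
v' = 10.4000 − 0.3000·0.05 = 10.3850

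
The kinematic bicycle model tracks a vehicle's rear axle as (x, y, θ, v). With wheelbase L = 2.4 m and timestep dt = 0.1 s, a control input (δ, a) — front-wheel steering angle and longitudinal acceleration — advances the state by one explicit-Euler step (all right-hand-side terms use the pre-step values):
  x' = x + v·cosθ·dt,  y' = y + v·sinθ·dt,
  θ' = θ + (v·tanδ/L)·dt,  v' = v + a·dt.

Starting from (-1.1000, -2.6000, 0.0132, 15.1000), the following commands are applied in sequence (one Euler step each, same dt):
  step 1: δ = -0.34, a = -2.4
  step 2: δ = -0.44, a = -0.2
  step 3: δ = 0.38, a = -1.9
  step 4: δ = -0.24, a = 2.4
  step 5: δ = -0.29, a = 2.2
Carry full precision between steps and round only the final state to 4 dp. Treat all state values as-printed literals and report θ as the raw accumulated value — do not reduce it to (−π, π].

after step 1 (δ=-0.34, a=-2.4): (0.409868, -2.580069, -0.209359, 14.860000)
after step 2 (δ=-0.44, a=-0.2): (1.863421, -2.888909, -0.500851, 14.840000)
after step 3 (δ=0.38, a=-1.9): (3.165147, -3.601485, -0.253881, 14.650000)
after step 4 (δ=-0.24, a=2.4): (4.583186, -3.969437, -0.403260, 14.890000)
after step 5 (δ=-0.29, a=2.2): (5.952749, -4.553749, -0.588400, 15.110000)

(5.9527, -4.5537, -0.5884, 15.1100)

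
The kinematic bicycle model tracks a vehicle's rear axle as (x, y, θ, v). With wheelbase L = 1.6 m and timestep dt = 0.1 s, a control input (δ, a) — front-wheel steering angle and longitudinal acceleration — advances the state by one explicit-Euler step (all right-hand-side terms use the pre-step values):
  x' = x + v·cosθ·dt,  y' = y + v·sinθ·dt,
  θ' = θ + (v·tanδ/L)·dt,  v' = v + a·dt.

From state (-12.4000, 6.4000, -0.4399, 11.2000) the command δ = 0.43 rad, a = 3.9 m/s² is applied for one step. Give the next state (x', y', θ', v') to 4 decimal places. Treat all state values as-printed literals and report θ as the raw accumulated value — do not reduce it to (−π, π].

(-11.3866, 5.9230, -0.1189, 11.5900)

x' = -12.4000 + 11.2000·cos(-0.4399)·0.1 = -11.3866
y' = 6.4000 + 11.2000·sin(-0.4399)·0.1 = 5.9230
θ' = -0.4399 + (11.2000/1.6)·tan(0.43)·0.1 = -0.1189
v' = 11.2000 + 3.9000·0.1 = 11.5900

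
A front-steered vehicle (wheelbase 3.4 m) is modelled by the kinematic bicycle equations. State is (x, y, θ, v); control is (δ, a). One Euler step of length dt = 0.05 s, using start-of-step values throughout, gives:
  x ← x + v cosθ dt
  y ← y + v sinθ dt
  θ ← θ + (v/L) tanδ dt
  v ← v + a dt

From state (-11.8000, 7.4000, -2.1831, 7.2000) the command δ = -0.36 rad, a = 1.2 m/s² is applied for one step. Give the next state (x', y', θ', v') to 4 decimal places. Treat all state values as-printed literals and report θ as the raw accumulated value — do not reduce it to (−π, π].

x' = -11.8000 + 7.2000·cos(-2.1831)·0.05 = -12.0069
y' = 7.4000 + 7.2000·sin(-2.1831)·0.05 = 7.1054
θ' = -2.1831 + (7.2000/3.4)·tan(-0.36)·0.05 = -2.2230
v' = 7.2000 + 1.2000·0.05 = 7.2600

(-12.0069, 7.1054, -2.2230, 7.2600)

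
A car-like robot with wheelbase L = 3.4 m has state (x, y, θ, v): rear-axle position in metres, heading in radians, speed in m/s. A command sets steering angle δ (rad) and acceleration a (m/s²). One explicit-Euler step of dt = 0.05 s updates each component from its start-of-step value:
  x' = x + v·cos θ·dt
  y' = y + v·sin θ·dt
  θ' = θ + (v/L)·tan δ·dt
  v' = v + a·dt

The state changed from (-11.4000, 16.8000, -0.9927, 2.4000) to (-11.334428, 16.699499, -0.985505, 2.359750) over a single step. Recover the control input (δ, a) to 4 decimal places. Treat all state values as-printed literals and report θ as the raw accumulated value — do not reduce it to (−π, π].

a = (v'−v)/dt = (-0.040250)/0.05 = -0.8050
Δθ = θ'−θ = 0.007195;  (v·dt/L) = 2.4000·0.05/3.4 = 0.035294
tan δ = Δθ·L/(v·dt) = 0.203858  →  δ = 0.2011

δ = 0.2011, a = -0.8050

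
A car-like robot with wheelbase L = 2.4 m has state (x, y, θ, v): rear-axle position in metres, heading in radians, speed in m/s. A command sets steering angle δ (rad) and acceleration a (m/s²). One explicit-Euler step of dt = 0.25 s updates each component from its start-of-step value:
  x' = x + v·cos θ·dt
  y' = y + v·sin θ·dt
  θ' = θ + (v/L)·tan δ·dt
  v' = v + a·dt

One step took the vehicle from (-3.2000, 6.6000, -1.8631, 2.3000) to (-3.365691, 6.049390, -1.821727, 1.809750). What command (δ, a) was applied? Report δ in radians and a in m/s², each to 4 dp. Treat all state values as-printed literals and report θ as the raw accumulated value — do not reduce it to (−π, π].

δ = 0.1710, a = -1.9610

a = (v'−v)/dt = (-0.490250)/0.25 = -1.9610
Δθ = θ'−θ = 0.041373;  (v·dt/L) = 2.3000·0.25/2.4 = 0.239583
tan δ = Δθ·L/(v·dt) = 0.172687  →  δ = 0.1710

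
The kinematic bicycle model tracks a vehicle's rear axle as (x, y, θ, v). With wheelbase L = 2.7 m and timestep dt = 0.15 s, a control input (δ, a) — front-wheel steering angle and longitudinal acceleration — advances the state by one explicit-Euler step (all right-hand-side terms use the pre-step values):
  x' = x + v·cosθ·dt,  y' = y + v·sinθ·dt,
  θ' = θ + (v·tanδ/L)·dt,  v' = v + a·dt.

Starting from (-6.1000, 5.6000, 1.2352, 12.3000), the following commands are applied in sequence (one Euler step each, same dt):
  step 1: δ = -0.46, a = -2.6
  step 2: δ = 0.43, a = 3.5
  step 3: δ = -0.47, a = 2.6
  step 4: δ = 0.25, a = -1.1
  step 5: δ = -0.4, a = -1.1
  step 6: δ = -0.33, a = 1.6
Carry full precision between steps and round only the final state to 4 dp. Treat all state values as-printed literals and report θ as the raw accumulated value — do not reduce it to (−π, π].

(-0.0628, 14.8047, 0.4960, 12.7350)

after step 1 (δ=-0.46, a=-2.6): (-5.492382, 7.342075, 0.896643, 11.910000)
after step 2 (δ=0.43, a=3.5): (-4.377185, 8.737753, 1.200098, 12.435000)
after step 3 (δ=-0.47, a=2.6): (-3.701466, 10.476305, 0.849178, 12.825000)
after step 4 (δ=0.25, a=-1.1): (-2.430636, 11.920536, 1.031109, 12.660000)
after step 5 (δ=-0.4, a=-1.1): (-1.454801, 13.549630, 0.733744, 12.495000)
after step 6 (δ=-0.33, a=1.6): (-0.062848, 14.804731, 0.495975, 12.735000)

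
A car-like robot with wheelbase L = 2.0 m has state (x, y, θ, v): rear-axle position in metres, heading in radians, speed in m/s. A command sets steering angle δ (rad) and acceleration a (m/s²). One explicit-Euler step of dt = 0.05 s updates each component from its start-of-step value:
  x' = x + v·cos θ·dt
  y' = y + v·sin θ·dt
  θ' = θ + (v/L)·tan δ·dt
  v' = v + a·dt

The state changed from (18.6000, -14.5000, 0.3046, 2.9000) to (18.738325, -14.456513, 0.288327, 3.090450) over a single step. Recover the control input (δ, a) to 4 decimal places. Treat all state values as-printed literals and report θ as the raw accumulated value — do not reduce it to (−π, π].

a = (v'−v)/dt = (0.190450)/0.05 = 3.8090
Δθ = θ'−θ = -0.016273;  (v·dt/L) = 2.9000·0.05/2.0 = 0.072500
tan δ = Δθ·L/(v·dt) = -0.224455  →  δ = -0.2208

δ = -0.2208, a = 3.8090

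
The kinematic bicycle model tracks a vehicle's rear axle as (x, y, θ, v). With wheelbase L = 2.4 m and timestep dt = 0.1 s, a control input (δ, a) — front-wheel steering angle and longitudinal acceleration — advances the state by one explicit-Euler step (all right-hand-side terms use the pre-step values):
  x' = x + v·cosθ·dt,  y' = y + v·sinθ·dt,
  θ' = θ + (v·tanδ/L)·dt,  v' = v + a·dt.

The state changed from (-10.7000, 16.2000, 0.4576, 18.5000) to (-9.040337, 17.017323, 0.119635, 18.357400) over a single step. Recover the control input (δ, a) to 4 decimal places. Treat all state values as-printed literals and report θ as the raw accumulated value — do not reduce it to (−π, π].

a = (v'−v)/dt = (-0.142600)/0.1 = -1.4260
Δθ = θ'−θ = -0.337965;  (v·dt/L) = 18.5000·0.1/2.4 = 0.770833
tan δ = Δθ·L/(v·dt) = -0.438441  →  δ = -0.4132

δ = -0.4132, a = -1.4260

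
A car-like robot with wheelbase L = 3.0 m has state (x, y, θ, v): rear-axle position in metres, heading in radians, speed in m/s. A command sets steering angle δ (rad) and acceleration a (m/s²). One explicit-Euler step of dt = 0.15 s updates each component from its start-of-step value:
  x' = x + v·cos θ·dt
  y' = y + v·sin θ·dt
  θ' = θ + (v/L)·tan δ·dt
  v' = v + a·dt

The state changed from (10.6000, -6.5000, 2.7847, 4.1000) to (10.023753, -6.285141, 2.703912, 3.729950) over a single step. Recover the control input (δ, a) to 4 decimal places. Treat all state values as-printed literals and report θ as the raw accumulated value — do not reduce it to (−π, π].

a = (v'−v)/dt = (-0.370050)/0.15 = -2.4670
Δθ = θ'−θ = -0.080788;  (v·dt/L) = 4.1000·0.15/3.0 = 0.205000
tan δ = Δθ·L/(v·dt) = -0.394088  →  δ = -0.3754

δ = -0.3754, a = -2.4670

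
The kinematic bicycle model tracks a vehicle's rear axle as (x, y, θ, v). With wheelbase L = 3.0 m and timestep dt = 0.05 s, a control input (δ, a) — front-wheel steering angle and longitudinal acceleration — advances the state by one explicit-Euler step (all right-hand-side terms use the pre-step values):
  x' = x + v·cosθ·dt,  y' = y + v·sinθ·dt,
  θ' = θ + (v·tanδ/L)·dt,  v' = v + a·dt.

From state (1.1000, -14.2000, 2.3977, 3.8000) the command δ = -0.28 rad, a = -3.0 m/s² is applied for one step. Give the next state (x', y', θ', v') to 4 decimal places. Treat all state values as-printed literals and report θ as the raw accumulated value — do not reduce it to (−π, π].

(0.9602, -14.0713, 2.3795, 3.6500)

x' = 1.1000 + 3.8000·cos(2.3977)·0.05 = 0.9602
y' = -14.2000 + 3.8000·sin(2.3977)·0.05 = -14.0713
θ' = 2.3977 + (3.8000/3.0)·tan(-0.28)·0.05 = 2.3795
v' = 3.8000 − 3.0000·0.05 = 3.6500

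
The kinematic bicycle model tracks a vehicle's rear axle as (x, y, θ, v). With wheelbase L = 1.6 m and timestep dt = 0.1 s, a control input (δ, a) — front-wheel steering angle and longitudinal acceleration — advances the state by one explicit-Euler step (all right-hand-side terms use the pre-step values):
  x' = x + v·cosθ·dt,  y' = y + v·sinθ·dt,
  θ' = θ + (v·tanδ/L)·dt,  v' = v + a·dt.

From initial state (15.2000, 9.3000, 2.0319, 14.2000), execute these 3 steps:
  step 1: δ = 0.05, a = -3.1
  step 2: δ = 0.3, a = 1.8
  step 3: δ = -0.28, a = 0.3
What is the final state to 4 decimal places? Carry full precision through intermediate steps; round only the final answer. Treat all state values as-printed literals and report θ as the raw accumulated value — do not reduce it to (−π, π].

after step 1 (δ=0.05, a=-3.1): (14.568190, 10.571698, 2.076312, 13.890000)
after step 2 (δ=0.3, a=1.8): (13.895554, 11.786969, 2.344855, 14.070000)
after step 3 (δ=-0.28, a=0.3): (12.912001, 12.793086, 2.091986, 14.100000)

(12.9120, 12.7931, 2.0920, 14.1000)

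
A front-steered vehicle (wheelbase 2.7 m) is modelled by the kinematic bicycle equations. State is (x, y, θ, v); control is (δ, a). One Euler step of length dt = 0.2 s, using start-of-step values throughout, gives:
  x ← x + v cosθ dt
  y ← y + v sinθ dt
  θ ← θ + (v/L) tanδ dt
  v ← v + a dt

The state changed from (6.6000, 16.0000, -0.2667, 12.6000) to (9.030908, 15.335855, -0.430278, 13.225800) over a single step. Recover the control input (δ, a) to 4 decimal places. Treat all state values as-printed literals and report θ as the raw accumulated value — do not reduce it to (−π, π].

δ = -0.1735, a = 3.1290

a = (v'−v)/dt = (0.625800)/0.2 = 3.1290
Δθ = θ'−θ = -0.163578;  (v·dt/L) = 12.6000·0.2/2.7 = 0.933333
tan δ = Δθ·L/(v·dt) = -0.175262  →  δ = -0.1735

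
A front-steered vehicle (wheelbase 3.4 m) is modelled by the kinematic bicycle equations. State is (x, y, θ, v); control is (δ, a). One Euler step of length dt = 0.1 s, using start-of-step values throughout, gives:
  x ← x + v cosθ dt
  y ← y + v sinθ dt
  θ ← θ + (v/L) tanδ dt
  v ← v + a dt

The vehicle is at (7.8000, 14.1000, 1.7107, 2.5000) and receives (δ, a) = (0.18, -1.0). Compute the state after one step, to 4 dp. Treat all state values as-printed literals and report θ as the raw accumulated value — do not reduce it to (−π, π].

(7.7651, 14.3476, 1.7241, 2.4000)

x' = 7.8000 + 2.5000·cos(1.7107)·0.1 = 7.7651
y' = 14.1000 + 2.5000·sin(1.7107)·0.1 = 14.3476
θ' = 1.7107 + (2.5000/3.4)·tan(0.18)·0.1 = 1.7241
v' = 2.5000 − 1.0000·0.1 = 2.4000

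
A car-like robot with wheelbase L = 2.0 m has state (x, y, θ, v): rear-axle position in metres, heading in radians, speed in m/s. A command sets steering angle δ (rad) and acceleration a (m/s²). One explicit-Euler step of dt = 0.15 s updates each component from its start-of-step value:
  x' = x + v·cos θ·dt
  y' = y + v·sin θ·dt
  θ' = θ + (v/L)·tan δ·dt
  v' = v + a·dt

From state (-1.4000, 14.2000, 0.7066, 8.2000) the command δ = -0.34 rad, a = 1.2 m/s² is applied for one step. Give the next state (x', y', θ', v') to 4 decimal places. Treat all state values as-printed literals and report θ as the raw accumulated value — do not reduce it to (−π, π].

(-0.4645, 14.9986, 0.4891, 8.3800)

x' = -1.4000 + 8.2000·cos(0.7066)·0.15 = -0.4645
y' = 14.2000 + 8.2000·sin(0.7066)·0.15 = 14.9986
θ' = 0.7066 + (8.2000/2.0)·tan(-0.34)·0.15 = 0.4891
v' = 8.2000 + 1.2000·0.15 = 8.3800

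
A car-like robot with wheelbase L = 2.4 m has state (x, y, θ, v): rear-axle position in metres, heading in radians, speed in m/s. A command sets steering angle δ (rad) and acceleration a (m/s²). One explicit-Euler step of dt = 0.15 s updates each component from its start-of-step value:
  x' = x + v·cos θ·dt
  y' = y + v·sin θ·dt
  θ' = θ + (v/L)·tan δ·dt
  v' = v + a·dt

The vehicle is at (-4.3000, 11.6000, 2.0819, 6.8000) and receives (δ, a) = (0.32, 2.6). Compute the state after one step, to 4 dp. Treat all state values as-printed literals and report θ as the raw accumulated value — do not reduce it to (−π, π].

(-4.7989, 12.4896, 2.2227, 7.1900)

x' = -4.3000 + 6.8000·cos(2.0819)·0.15 = -4.7989
y' = 11.6000 + 6.8000·sin(2.0819)·0.15 = 12.4896
θ' = 2.0819 + (6.8000/2.4)·tan(0.32)·0.15 = 2.2227
v' = 6.8000 + 2.6000·0.15 = 7.1900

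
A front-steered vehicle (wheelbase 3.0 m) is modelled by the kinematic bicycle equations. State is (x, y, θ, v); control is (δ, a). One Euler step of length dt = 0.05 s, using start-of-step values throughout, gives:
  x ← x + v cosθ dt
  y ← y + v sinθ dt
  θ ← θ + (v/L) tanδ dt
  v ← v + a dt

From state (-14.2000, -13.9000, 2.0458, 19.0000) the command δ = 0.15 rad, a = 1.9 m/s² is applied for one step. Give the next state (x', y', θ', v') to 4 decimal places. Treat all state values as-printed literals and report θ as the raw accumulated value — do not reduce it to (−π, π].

x' = -14.2000 + 19.0000·cos(2.0458)·0.05 = -14.6345
y' = -13.9000 + 19.0000·sin(2.0458)·0.05 = -13.0552
θ' = 2.0458 + (19.0000/3.0)·tan(0.15)·0.05 = 2.0937
v' = 19.0000 + 1.9000·0.05 = 19.0950

(-14.6345, -13.0552, 2.0937, 19.0950)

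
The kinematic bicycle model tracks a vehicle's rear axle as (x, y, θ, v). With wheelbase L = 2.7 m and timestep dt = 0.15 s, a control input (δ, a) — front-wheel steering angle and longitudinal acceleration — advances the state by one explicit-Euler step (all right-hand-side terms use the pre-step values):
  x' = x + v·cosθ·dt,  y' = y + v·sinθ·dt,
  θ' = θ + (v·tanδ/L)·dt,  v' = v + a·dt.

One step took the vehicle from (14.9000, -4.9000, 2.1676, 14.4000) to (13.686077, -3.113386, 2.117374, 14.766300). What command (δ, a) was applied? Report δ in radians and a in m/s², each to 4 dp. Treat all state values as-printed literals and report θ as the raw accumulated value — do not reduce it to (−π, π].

δ = -0.0627, a = 2.4420

a = (v'−v)/dt = (0.366300)/0.15 = 2.4420
Δθ = θ'−θ = -0.050226;  (v·dt/L) = 14.4000·0.15/2.7 = 0.800000
tan δ = Δθ·L/(v·dt) = -0.062783  →  δ = -0.0627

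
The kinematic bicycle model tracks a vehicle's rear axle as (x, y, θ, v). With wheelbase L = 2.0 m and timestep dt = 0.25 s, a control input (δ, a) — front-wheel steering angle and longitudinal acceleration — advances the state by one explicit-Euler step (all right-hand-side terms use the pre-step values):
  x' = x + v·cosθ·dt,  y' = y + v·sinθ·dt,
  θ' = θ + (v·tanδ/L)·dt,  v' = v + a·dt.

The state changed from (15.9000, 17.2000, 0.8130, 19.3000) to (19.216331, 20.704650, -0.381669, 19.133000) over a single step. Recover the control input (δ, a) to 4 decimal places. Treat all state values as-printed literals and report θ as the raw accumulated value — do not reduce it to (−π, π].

δ = -0.4598, a = -0.6680

a = (v'−v)/dt = (-0.167000)/0.25 = -0.6680
Δθ = θ'−θ = -1.194669;  (v·dt/L) = 19.3000·0.25/2.0 = 2.412500
tan δ = Δθ·L/(v·dt) = -0.495200  →  δ = -0.4598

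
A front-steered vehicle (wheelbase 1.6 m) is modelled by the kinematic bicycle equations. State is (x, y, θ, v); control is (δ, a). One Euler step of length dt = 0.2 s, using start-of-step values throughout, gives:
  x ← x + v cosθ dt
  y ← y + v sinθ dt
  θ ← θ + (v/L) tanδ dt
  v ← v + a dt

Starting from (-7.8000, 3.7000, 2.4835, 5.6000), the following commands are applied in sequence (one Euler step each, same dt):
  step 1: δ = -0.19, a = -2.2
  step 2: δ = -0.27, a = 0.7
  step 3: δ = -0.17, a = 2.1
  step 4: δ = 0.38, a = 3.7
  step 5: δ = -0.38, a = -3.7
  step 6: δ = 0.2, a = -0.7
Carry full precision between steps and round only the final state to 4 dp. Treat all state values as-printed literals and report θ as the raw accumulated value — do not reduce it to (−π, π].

after step 1 (δ=-0.19, a=-2.2): (-8.686099, 4.385002, 2.348876, 5.160000)
after step 2 (δ=-0.27, a=0.7): (-9.410474, 5.120057, 2.170367, 5.300000)
after step 3 (δ=-0.17, a=2.1): (-10.008619, 5.995170, 2.056644, 5.720000)
after step 4 (δ=0.38, a=3.7): (-10.542820, 7.006785, 2.342225, 6.460000)
after step 5 (δ=-0.38, a=-3.7): (-11.443550, 7.933040, 2.019699, 5.720000)
after step 6 (δ=0.2, a=-0.7): (-11.940020, 8.963697, 2.164636, 5.580000)

(-11.9400, 8.9637, 2.1646, 5.5800)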